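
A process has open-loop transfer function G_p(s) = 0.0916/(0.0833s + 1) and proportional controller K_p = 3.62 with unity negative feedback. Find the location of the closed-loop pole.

s = -15.99

Closed loop: T(s) = K_p·G_p/(1+K_p·G_p) = 0.3316/(0.0833s + 1 + 0.3316), with pole at s = −(1 + 0.3316)/0.0833 = −15.99.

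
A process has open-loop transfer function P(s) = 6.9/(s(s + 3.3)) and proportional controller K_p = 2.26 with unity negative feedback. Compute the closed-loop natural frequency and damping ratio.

The closed-loop denominator is s(s+3.3) + 2.26·6.9 = s² + 3.3s + 15.59.
So ω_n² = 15.59 ⇒ ω_n = 3.949 rad/s, and ζ = 3.3/(2ω_n) = 0.418.

ω_n = 3.95 rad/s, ζ = 0.418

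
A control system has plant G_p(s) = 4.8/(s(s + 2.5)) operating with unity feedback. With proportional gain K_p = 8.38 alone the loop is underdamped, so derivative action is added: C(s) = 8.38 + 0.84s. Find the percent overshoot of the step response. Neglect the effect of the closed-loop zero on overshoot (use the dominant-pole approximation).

15.1%

Forward path: (8.38 + 0.84s)·4.8/(s(s+2.5)). The closed-loop characteristic equation is s² + (2.5 + 4.8·0.84)s + 4.8·8.38 = 0.
That is s² + 6.532s + 40.22 = 0, so ω_n = 6.342 rad/s and ζ = 6.532/(2·6.342) = 0.515.
%OS = 100·exp(−πζ/√(1−ζ²)) = 15.1%.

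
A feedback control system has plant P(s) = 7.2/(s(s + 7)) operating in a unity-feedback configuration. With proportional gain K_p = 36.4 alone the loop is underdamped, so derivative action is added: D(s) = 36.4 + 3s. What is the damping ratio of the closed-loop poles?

Forward path: (36.4 + 3s)·7.2/(s(s+7)). The closed-loop characteristic equation is s² + (7 + 7.2·3)s + 7.2·36.4 = 0.
That is s² + 28.6s + 262.1 = 0, so ω_n = 16.19 rad/s and ζ = 28.6/(2·16.19) = 0.8833.

ζ = 0.883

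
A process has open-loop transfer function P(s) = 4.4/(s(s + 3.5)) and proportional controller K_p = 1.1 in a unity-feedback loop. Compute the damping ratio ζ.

ζ = 0.795

The closed-loop denominator is s(s+3.5) + 1.1·4.4 = s² + 3.5s + 4.84.
Matching s² + 2ζω_n s + ω_n²: ω_n = √4.84 = 2.2 rad/s and 2ζω_n = 3.5, so ζ = 3.5/(2·2.2) = 0.795.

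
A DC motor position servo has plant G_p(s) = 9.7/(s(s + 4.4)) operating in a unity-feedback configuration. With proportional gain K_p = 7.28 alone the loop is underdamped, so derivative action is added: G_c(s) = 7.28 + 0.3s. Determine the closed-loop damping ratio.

Forward path: (7.28 + 0.3s)·9.7/(s(s+4.4)). The closed-loop characteristic equation is s² + (4.4 + 9.7·0.3)s + 9.7·7.28 = 0.
That is s² + 7.31s + 70.62 = 0, so ω_n = 8.403 rad/s and ζ = 7.31/(2·8.403) = 0.4349.

ζ = 0.435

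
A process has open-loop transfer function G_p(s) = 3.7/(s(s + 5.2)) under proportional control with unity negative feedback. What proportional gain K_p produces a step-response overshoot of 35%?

From %OS = 100·exp(−πζ/√(1−ζ²)) = 35%, ζ = −ln(0.35)/√(π²+ln²(0.35)) = 0.3169.
Characteristic equation s² + 5.2s + 3.7K_p = 0 gives ζ = 5.2/(2√(3.7K_p)).
Setting ζ = 0.3169: √(3.7K_p) = 5.2/(2·0.3169) = 8.203, so K_p = 67.3/3.7 = 18.2.

K_p = 18.2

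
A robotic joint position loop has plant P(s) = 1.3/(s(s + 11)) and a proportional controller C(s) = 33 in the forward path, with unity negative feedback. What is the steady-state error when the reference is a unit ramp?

The loop has one pole at the origin (type 1). Velocity error constant K_v = lim_{s→0} s·C(s)P(s) = 33·1.3/11 = 3.9.
Steady-state error to a unit ramp: e_ss = 1/K_v = 0.256.

0.256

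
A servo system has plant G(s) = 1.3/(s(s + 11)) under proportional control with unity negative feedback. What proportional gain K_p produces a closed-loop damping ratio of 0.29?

K_p = 277

Closed-loop characteristic equation: s² + 11s + K_p·1.3 = 0.
So ω_n = √(1.3K_p) and 2ζω_n = 11, giving ζ = 11/(2√(1.3K_p)).
Setting ζ = 0.29: √(1.3K_p) = 11/(2·0.29) = 18.97, so K_p = 359.7/1.3 = 277.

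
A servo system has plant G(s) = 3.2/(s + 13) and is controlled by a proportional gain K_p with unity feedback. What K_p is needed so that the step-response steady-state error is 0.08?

Steady-state error for a unit step on this type-0 loop is 1/(1 + K_p·G(0)).
G(0) = 0.2462. Require 1/(1 + K_p·0.2462) = 0.08, so 1 + 0.2462·K_p = 12.5.
K_p = (12.5 − 1)/0.2462 = 46.7.

K_p = 46.7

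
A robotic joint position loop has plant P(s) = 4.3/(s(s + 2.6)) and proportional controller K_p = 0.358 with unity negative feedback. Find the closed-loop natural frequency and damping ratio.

ω_n = 1.24 rad/s, ζ = 1.05

With unity feedback the closed-loop characteristic equation is s² + 2.6s + 0.358·4.3 = s² + 2.6s + 1.539 = 0.
So ω_n² = 1.539 ⇒ ω_n = 1.241 rad/s, and ζ = 2.6/(2ω_n) = 1.05.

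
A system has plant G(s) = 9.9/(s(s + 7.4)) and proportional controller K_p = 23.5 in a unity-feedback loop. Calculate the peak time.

T_p = 0.212 s

Closed-loop characteristic equation: s² + 7.4s + 232.7 = 0, so ω_n = 15.25 rad/s and ζ = 7.4/(2·15.25) = 0.2426.
Damped frequency ω_d = ω_n√(1−ζ²) = 14.8 rad/s, so peak time T_p = π/ω_d = 0.212 s.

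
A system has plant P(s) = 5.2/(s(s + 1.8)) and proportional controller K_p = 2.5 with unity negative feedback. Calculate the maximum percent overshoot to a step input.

44.5%

The closed-loop denominator s² + 1.8s + 13 gives ω_n = √13 = 3.606 and ζ = 1.8/(2ω_n) = 0.2496.
%OS = 100·exp(−πζ/√(1−ζ²)) = 100·exp(−π·0.2496/√0.9377) = 44.5%.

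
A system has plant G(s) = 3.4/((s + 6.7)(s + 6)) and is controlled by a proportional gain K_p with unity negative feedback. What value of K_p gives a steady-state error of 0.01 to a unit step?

For a type-0 loop with proportional control, e_ss = 1/(1 + K_p·G(0)).
G(0) = 0.08458. Require 1/(1 + K_p·0.08458) = 0.01, so 1 + 0.08458·K_p = 100.
K_p = (100 − 1)/0.08458 = 1170.

K_p = 1170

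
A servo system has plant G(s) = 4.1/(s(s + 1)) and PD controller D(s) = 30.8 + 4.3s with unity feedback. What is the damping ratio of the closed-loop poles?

Forward path: (30.8 + 4.3s)·4.1/(s(s+1)). The closed-loop characteristic equation is s² + (1 + 4.1·4.3)s + 4.1·30.8 = 0.
That is s² + 18.63s + 126.3 = 0, so ω_n = 11.24 rad/s and ζ = 18.63/(2·11.24) = 0.8289.

ζ = 0.829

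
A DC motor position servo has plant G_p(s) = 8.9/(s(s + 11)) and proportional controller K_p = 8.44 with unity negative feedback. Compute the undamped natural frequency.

1 + K_p·G_p(s) = 0 gives s² + 11s + 75.12 = 0.
Matching s² + 2ζω_n s + ω_n²: ω_n = √75.12 = 8.667 rad/s and 2ζω_n = 11, so ζ = 11/(2·8.667) = 0.635.

ω_n = 8.67 rad/s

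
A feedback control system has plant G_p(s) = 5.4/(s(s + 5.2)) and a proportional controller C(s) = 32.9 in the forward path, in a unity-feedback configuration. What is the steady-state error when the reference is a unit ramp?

The loop has one pole at the origin (type 1). Velocity error constant K_v = lim_{s→0} s·C(s)G_p(s) = 32.9·5.4/5.2 = 34.17.
Steady-state error to a unit ramp: e_ss = 1/K_v = 0.0293.

0.0293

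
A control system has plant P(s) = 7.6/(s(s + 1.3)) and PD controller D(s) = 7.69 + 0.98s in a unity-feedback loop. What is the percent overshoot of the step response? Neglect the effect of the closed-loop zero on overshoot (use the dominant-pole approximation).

11.2%

Forward path: (7.69 + 0.98s)·7.6/(s(s+1.3)). The closed-loop characteristic equation is s² + (1.3 + 7.6·0.98)s + 7.6·7.69 = 0.
That is s² + 8.748s + 58.44 = 0, so ω_n = 7.645 rad/s and ζ = 8.748/(2·7.645) = 0.5721.
%OS = 100·exp(−πζ/√(1−ζ²)) = 11.2%.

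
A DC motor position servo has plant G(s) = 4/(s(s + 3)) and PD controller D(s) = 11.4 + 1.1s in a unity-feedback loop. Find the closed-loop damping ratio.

Forward path: (11.4 + 1.1s)·4/(s(s+3)). The closed-loop characteristic equation is s² + (3 + 4·1.1)s + 4·11.4 = 0.
That is s² + 7.4s + 45.6 = 0, so ω_n = 6.753 rad/s and ζ = 7.4/(2·6.753) = 0.5479.

ζ = 0.548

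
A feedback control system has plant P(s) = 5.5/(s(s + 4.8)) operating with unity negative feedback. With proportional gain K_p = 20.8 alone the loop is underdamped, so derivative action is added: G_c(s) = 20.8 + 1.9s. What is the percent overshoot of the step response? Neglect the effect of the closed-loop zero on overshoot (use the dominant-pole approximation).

4.1%

Forward path: (20.8 + 1.9s)·5.5/(s(s+4.8)). The closed-loop characteristic equation is s² + (4.8 + 5.5·1.9)s + 5.5·20.8 = 0.
That is s² + 15.25s + 114.4 = 0, so ω_n = 10.7 rad/s and ζ = 15.25/(2·10.7) = 0.7129.
%OS = 100·exp(−πζ/√(1−ζ²)) = 4.1%.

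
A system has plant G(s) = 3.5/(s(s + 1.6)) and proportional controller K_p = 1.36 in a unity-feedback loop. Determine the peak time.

The closed-loop denominator s² + 1.6s + 4.76 gives ω_n = √4.76 = 2.182 and ζ = 1.6/(2ω_n) = 0.3667.
Damped frequency ω_d = ω_n√(1−ζ²) = 2.03 rad/s, so peak time T_p = π/ω_d = 1.55 s.

T_p = 1.55 s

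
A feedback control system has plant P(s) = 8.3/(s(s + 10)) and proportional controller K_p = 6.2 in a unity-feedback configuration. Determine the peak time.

T_p = 0.611 s

From 1 + K_pP(s) = 0: s² + 10s + 51.46 = 0 ⇒ ω_n = 7.174, ζ = 0.697.
Damped frequency ω_d = ω_n√(1−ζ²) = 5.144 rad/s, so peak time T_p = π/ω_d = 0.611 s.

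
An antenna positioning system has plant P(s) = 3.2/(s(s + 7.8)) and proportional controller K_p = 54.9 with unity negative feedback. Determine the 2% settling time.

Closed-loop characteristic equation: s² + 7.8s + 175.7 = 0, so ω_n = 13.25 rad/s and ζ = 7.8/(2·13.25) = 0.2942.
2% settling time T_s ≈ 4/(ζω_n) = 4/3.9 = 1.03 s.

T_s ≈ 1.03 s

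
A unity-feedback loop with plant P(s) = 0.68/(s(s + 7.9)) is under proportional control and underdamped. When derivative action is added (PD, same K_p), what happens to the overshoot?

decrease

With PD the characteristic equation becomes s² + (a + K·K_d)s + K·K_p = 0; the damping term grows, ζ rises, overshoot falls.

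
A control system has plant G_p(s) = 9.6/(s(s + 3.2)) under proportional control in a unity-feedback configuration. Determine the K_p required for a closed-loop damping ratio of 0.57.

Closed-loop characteristic equation: s² + 3.2s + K_p·9.6 = 0.
So ω_n = √(9.6K_p) and 2ζω_n = 3.2, giving ζ = 3.2/(2√(9.6K_p)).
Setting ζ = 0.57: √(9.6K_p) = 3.2/(2·0.57) = 2.807, so K_p = 7.879/9.6 = 0.821.

K_p = 0.821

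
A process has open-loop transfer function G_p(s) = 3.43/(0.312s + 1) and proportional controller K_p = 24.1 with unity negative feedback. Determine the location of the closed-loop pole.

s = -268.2

Closed loop: T(s) = K_p·G_p/(1+K_p·G_p) = 82.66/(0.312s + 1 + 82.66), with pole at s = −(1 + 82.66)/0.312 = −268.2.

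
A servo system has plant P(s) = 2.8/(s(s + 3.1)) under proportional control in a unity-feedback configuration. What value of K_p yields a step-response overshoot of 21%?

From %OS = 100·exp(−πζ/√(1−ζ²)) = 21%, ζ = −ln(0.21)/√(π²+ln²(0.21)) = 0.4449.
Characteristic equation s² + 3.1s + 2.8K_p = 0 gives ζ = 3.1/(2√(2.8K_p)).
Setting ζ = 0.4449: √(2.8K_p) = 3.1/(2·0.4449) = 3.484, so K_p = 12.14/2.8 = 4.33.

K_p = 4.33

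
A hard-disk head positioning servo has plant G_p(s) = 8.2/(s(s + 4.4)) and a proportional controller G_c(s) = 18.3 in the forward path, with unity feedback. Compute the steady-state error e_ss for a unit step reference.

The open loop G_c(s)G_p(s) has a pole at the origin (type 1), so the static position error constant is infinite and e_ss = 1/(1+∞) = 0.

0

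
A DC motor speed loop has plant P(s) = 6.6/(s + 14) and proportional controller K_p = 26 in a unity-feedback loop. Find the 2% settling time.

Closed-loop transfer function: T(s) = K_p·P(s)/(1 + K_p·P(s)) = 171.6/(s + 14 + 171.6) = 171.6/(s + 185.6).
Time constant τ = 1/185.6 = 0.005388 s, so the 2% settling time is about 4τ = 0.0216 s.

T_s ≈ 0.0216 s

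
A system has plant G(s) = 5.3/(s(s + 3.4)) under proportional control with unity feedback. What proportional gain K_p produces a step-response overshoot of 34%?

From %OS = 100·exp(−πζ/√(1−ζ²)) = 34%, ζ = −ln(0.34)/√(π²+ln²(0.34)) = 0.3248.
Characteristic equation s² + 3.4s + 5.3K_p = 0 gives ζ = 3.4/(2√(5.3K_p)).
Setting ζ = 0.3248: √(5.3K_p) = 3.4/(2·0.3248) = 5.234, so K_p = 27.4/5.3 = 5.17.

K_p = 5.17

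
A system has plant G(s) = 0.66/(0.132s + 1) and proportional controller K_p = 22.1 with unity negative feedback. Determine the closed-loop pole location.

s = -118.1

Closed loop: T(s) = K_p·G/(1+K_p·G) = 14.59/(0.132s + 1 + 14.59), with pole at s = −(1 + 14.59)/0.132 = −118.1.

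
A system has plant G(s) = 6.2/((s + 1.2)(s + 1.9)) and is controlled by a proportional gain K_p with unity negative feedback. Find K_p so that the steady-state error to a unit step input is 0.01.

K_p = 36.4

Steady-state error for a unit step on this type-0 loop is 1/(1 + K_p·G(0)).
G(0) = 2.719. Require 1/(1 + K_p·2.719) = 0.01, so 1 + 2.719·K_p = 100.
K_p = (100 − 1)/2.719 = 36.4.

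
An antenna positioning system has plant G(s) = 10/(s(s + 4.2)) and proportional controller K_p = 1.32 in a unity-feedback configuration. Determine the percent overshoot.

From 1 + K_pG(s) = 0: s² + 4.2s + 13.2 = 0 ⇒ ω_n = 3.633, ζ = 0.578.
%OS = 100·exp(−πζ/√(1−ζ²)) = 100·exp(−π·0.578/√0.6659) = 10.8%.

10.8%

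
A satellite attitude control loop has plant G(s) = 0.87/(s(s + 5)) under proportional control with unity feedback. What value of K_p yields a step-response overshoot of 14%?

From %OS = 100·exp(−πζ/√(1−ζ²)) = 14%, ζ = −ln(0.14)/√(π²+ln²(0.14)) = 0.5305.
Characteristic equation s² + 5s + 0.87K_p = 0 gives ζ = 5/(2√(0.87K_p)).
Setting ζ = 0.5305: √(0.87K_p) = 5/(2·0.5305) = 4.712, so K_p = 22.21/0.87 = 25.5.

K_p = 25.5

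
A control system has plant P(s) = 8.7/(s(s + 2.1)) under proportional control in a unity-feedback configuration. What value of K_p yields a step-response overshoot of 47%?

From %OS = 100·exp(−πζ/√(1−ζ²)) = 47%, ζ = −ln(0.47)/√(π²+ln²(0.47)) = 0.2337.
Characteristic equation s² + 2.1s + 8.7K_p = 0 gives ζ = 2.1/(2√(8.7K_p)).
Setting ζ = 0.2337: √(8.7K_p) = 2.1/(2·0.2337) = 4.493, so K_p = 20.19/8.7 = 2.32.

K_p = 2.32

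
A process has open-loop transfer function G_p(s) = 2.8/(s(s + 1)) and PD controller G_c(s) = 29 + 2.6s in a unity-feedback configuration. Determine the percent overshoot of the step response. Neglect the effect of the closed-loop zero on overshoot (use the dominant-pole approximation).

19.7%

Forward path: (29 + 2.6s)·2.8/(s(s+1)). The closed-loop characteristic equation is s² + (1 + 2.8·2.6)s + 2.8·29 = 0.
That is s² + 8.28s + 81.2 = 0, so ω_n = 9.011 rad/s and ζ = 8.28/(2·9.011) = 0.4594.
%OS = 100·exp(−πζ/√(1−ζ²)) = 19.7%.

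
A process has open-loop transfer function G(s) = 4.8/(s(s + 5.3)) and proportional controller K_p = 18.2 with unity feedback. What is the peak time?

T_p = 0.351 s

Closed-loop characteristic equation: s² + 5.3s + 87.36 = 0, so ω_n = 9.347 rad/s and ζ = 5.3/(2·9.347) = 0.2835.
Damped frequency ω_d = ω_n√(1−ζ²) = 8.963 rad/s, so peak time T_p = π/ω_d = 0.351 s.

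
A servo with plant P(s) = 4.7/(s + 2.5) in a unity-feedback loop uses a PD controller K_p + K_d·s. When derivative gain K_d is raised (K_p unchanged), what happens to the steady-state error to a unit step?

unchanged

K_d affects only the transient (the s-coefficient); the DC loop gain, and hence e_ss, depends only on K_p.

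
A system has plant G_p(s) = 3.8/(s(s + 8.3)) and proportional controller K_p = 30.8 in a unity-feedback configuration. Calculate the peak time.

The closed-loop denominator s² + 8.3s + 117 gives ω_n = √117 = 10.82 and ζ = 8.3/(2ω_n) = 0.3836.
Damped frequency ω_d = ω_n√(1−ζ²) = 9.991 rad/s, so peak time T_p = π/ω_d = 0.314 s.

T_p = 0.314 s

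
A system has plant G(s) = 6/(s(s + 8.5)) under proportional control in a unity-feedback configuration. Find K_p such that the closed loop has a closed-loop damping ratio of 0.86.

Closed-loop characteristic equation: s² + 8.5s + K_p·6 = 0.
So ω_n = √(6K_p) and 2ζω_n = 8.5, giving ζ = 8.5/(2√(6K_p)).
Setting ζ = 0.86: √(6K_p) = 8.5/(2·0.86) = 4.942, so K_p = 24.42/6 = 4.07.

K_p = 4.07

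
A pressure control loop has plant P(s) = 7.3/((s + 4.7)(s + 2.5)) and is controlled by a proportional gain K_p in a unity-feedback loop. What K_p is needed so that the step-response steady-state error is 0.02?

K_p = 78.9

For a type-0 loop with proportional control, e_ss = 1/(1 + K_p·P(0)).
P(0) = 0.6213. Require 1/(1 + K_p·0.6213) = 0.02, so 1 + 0.6213·K_p = 50.
K_p = (50 − 1)/0.6213 = 78.9.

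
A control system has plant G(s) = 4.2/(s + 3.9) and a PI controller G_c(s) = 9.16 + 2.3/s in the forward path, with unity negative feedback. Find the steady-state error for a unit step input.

0

The open loop G_c(s)G(s) has a pole at the origin (type 1), so the static position error constant is infinite and e_ss = 1/(1+∞) = 0.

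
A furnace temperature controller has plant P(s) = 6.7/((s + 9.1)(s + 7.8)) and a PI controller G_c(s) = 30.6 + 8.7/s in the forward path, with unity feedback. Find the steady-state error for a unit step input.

0

The open loop G_c(s)P(s) has a pole at the origin (type 1), so the static position error constant is infinite and e_ss = 1/(1+∞) = 0.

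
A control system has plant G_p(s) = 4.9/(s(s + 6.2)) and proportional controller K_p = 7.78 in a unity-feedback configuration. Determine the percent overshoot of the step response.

16.1%

The closed-loop denominator s² + 6.2s + 38.12 gives ω_n = √38.12 = 6.174 and ζ = 6.2/(2ω_n) = 0.5021.
%OS = 100·exp(−πζ/√(1−ζ²)) = 100·exp(−π·0.5021/√0.7479) = 16.1%.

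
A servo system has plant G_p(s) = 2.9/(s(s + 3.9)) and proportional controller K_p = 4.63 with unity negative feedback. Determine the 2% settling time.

T_s ≈ 2.05 s

Closed-loop characteristic equation: s² + 3.9s + 13.43 = 0, so ω_n = 3.664 rad/s and ζ = 3.9/(2·3.664) = 0.5322.
2% settling time T_s ≈ 4/(ζω_n) = 4/1.95 = 2.05 s.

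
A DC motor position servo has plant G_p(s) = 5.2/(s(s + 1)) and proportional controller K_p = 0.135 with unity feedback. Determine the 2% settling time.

T_s ≈ 8 s

The closed-loop denominator s² + 1s + 0.702 gives ω_n = √0.702 = 0.8379 and ζ = 1/(2ω_n) = 0.5968.
2% settling time T_s ≈ 4/(ζω_n) = 4/0.5 = 8 s.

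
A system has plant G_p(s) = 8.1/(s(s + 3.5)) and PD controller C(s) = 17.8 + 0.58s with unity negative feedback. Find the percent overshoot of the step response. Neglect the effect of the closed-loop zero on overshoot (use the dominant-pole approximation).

Forward path: (17.8 + 0.58s)·8.1/(s(s+3.5)). The closed-loop characteristic equation is s² + (3.5 + 8.1·0.58)s + 8.1·17.8 = 0.
That is s² + 8.198s + 144.2 = 0, so ω_n = 12.01 rad/s and ζ = 8.198/(2·12.01) = 0.3414.
%OS = 100·exp(−πζ/√(1−ζ²)) = 32%.

32%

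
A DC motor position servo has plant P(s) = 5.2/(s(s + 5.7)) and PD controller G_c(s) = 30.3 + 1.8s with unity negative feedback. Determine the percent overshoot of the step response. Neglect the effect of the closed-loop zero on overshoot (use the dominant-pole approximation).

9.48%

Forward path: (30.3 + 1.8s)·5.2/(s(s+5.7)). The closed-loop characteristic equation is s² + (5.7 + 5.2·1.8)s + 5.2·30.3 = 0.
That is s² + 15.06s + 157.6 = 0, so ω_n = 12.55 rad/s and ζ = 15.06/(2·12.55) = 0.5999.
%OS = 100·exp(−πζ/√(1−ζ²)) = 9.48%.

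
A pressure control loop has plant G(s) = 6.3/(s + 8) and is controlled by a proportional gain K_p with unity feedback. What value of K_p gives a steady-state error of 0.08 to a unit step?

For a type-0 loop with proportional control, e_ss = 1/(1 + K_p·G(0)).
G(0) = 0.7875. Require 1/(1 + K_p·0.7875) = 0.08, so 1 + 0.7875·K_p = 12.5.
K_p = (12.5 − 1)/0.7875 = 14.6.

K_p = 14.6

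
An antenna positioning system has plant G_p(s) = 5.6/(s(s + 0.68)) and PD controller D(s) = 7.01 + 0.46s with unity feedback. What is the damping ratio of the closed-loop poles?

ζ = 0.26

Forward path: (7.01 + 0.46s)·5.6/(s(s+0.68)). The closed-loop characteristic equation is s² + (0.68 + 5.6·0.46)s + 5.6·7.01 = 0.
That is s² + 3.256s + 39.26 = 0, so ω_n = 6.265 rad/s and ζ = 3.256/(2·6.265) = 0.2598.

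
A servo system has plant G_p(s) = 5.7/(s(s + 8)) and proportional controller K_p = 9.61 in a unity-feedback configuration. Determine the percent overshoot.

13.3%

The closed-loop denominator s² + 8s + 54.78 gives ω_n = √54.78 = 7.401 and ζ = 8/(2ω_n) = 0.5405.
%OS = 100·exp(−πζ/√(1−ζ²)) = 100·exp(−π·0.5405/√0.7079) = 13.3%.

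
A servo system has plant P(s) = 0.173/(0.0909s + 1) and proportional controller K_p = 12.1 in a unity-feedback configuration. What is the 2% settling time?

Closed loop: T(s) = K_p·P/(1+K_p·P) = 2.093/(0.0909s + 1 + 2.093), with pole at s = −(1 + 2.093)/0.0909 = −34.03.
τ = 1/34.03 = 0.02939 s, so 2% settling time ≈ 4τ = 0.118 s.

T_s ≈ 0.118 s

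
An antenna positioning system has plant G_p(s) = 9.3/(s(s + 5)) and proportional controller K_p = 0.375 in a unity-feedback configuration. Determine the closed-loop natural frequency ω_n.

ω_n = 1.87 rad/s

1 + K_p·G_p(s) = 0 gives s² + 5s + 3.488 = 0.
Matching s² + 2ζω_n s + ω_n²: ω_n = √3.488 = 1.867 rad/s and 2ζω_n = 5, so ζ = 5/(2·1.867) = 1.34.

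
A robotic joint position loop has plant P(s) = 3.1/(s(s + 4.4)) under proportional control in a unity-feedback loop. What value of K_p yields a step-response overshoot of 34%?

From %OS = 100·exp(−πζ/√(1−ζ²)) = 34%, ζ = −ln(0.34)/√(π²+ln²(0.34)) = 0.3248.
Characteristic equation s² + 4.4s + 3.1K_p = 0 gives ζ = 4.4/(2√(3.1K_p)).
Setting ζ = 0.3248: √(3.1K_p) = 4.4/(2·0.3248) = 6.774, so K_p = 45.88/3.1 = 14.8.

K_p = 14.8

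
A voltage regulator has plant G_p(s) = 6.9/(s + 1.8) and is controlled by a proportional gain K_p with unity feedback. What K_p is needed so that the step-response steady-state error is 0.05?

Steady-state error for a unit step on this type-0 loop is 1/(1 + K_p·G_p(0)).
G_p(0) = 3.833. Require 1/(1 + K_p·3.833) = 0.05, so 1 + 3.833·K_p = 20.
K_p = (20 − 1)/3.833 = 4.96.

K_p = 4.96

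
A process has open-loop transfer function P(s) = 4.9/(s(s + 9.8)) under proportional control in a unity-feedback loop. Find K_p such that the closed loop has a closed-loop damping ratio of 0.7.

K_p = 10

Closed-loop characteristic equation: s² + 9.8s + K_p·4.9 = 0.
So ω_n = √(4.9K_p) and 2ζω_n = 9.8, giving ζ = 9.8/(2√(4.9K_p)).
Setting ζ = 0.7: √(4.9K_p) = 9.8/(2·0.7) = 7, so K_p = 49/4.9 = 10.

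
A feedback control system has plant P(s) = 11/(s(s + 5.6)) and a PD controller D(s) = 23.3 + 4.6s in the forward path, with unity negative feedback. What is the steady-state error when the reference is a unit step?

The open loop D(s)P(s) has a pole at the origin (type 1), so the static position error constant is infinite and e_ss = 1/(1+∞) = 0.

0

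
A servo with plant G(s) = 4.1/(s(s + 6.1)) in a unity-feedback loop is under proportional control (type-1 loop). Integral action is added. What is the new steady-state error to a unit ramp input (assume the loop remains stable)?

The integrator raises the loop to type 2, so K_v → ∞ and e_ss to a ramp is zero.

0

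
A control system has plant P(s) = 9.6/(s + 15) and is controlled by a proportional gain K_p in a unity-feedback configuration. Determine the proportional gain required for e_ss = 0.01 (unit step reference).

K_p = 155

The loop is type 0, so e_ss(step) = 1/(1 + K_pos) with K_pos = K_p·P(0).
P(0) = 0.64. Require 1/(1 + K_p·0.64) = 0.01, so 1 + 0.64·K_p = 100.
K_p = (100 − 1)/0.64 = 155.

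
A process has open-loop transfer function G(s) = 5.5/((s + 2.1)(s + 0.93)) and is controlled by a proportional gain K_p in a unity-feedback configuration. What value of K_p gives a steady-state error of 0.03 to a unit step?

K_p = 11.5

The loop is type 0, so e_ss(step) = 1/(1 + K_pos) with K_pos = K_p·G(0).
G(0) = 2.816. Require 1/(1 + K_p·2.816) = 0.03, so 1 + 2.816·K_p = 33.33.
K_p = (33.33 − 1)/2.816 = 11.5.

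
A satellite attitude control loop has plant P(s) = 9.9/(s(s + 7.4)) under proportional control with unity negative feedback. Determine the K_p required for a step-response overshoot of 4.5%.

From %OS = 100·exp(−πζ/√(1−ζ²)) = 4.5%, ζ = −ln(0.045)/√(π²+ln²(0.045)) = 0.7025.
Characteristic equation s² + 7.4s + 9.9K_p = 0 gives ζ = 7.4/(2√(9.9K_p)).
Setting ζ = 0.7025: √(9.9K_p) = 7.4/(2·0.7025) = 5.267, so K_p = 27.74/9.9 = 2.8.

K_p = 2.8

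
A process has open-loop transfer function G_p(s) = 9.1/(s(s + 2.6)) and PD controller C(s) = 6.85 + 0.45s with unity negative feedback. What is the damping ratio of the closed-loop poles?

Forward path: (6.85 + 0.45s)·9.1/(s(s+2.6)). The closed-loop characteristic equation is s² + (2.6 + 9.1·0.45)s + 9.1·6.85 = 0.
That is s² + 6.695s + 62.33 = 0, so ω_n = 7.895 rad/s and ζ = 6.695/(2·7.895) = 0.424.

ζ = 0.424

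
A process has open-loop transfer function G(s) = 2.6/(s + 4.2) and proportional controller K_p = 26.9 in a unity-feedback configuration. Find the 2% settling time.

Closed-loop transfer function: T(s) = K_p·G(s)/(1 + K_p·G(s)) = 69.94/(s + 4.2 + 69.94) = 69.94/(s + 74.14).
Time constant τ = 1/74.14 = 0.01349 s, so the 2% settling time is about 4τ = 0.054 s.

T_s ≈ 0.054 s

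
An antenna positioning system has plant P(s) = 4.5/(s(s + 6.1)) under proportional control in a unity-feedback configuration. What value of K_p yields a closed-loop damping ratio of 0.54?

Closed-loop characteristic equation: s² + 6.1s + K_p·4.5 = 0.
So ω_n = √(4.5K_p) and 2ζω_n = 6.1, giving ζ = 6.1/(2√(4.5K_p)).
Setting ζ = 0.54: √(4.5K_p) = 6.1/(2·0.54) = 5.648, so K_p = 31.9/4.5 = 7.09.

K_p = 7.09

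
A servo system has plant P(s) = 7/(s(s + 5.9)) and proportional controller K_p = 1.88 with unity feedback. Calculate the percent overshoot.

1.24%

The closed-loop denominator s² + 5.9s + 13.16 gives ω_n = √13.16 = 3.628 and ζ = 5.9/(2ω_n) = 0.8132.
%OS = 100·exp(−πζ/√(1−ζ²)) = 100·exp(−π·0.8132/√0.3387) = 1.24%.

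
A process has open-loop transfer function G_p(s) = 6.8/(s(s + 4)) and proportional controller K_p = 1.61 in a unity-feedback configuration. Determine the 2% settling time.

T_s ≈ 2 s

The closed-loop denominator s² + 4s + 10.95 gives ω_n = √10.95 = 3.309 and ζ = 4/(2ω_n) = 0.6045.
2% settling time T_s ≈ 4/(ζω_n) = 4/2 = 2 s.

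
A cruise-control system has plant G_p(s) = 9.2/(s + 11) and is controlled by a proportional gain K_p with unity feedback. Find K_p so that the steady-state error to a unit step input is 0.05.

The loop is type 0, so e_ss(step) = 1/(1 + K_pos) with K_pos = K_p·G_p(0).
G_p(0) = 0.8364. Require 1/(1 + K_p·0.8364) = 0.05, so 1 + 0.8364·K_p = 20.
K_p = (20 − 1)/0.8364 = 22.7.

K_p = 22.7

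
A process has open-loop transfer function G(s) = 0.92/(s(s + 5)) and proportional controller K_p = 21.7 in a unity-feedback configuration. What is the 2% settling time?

T_s ≈ 1.6 s

Closed-loop characteristic equation: s² + 5s + 19.96 = 0, so ω_n = 4.468 rad/s and ζ = 5/(2·4.468) = 0.5595.
2% settling time T_s ≈ 4/(ζω_n) = 4/2.5 = 1.6 s.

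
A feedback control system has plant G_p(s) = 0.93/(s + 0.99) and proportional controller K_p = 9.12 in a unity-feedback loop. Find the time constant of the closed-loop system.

Closed-loop transfer function: T(s) = K_p·G_p(s)/(1 + K_p·G_p(s)) = 8.482/(s + 0.99 + 8.482) = 8.482/(s + 9.472).
Time constant τ = 1/9.472 = 0.106 s.

τ = 0.106 s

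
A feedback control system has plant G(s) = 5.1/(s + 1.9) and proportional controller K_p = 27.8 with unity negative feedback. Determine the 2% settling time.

T_s ≈ 0.0278 s

Closed-loop transfer function: T(s) = K_p·G(s)/(1 + K_p·G(s)) = 141.8/(s + 1.9 + 141.8) = 141.8/(s + 143.7).
Time constant τ = 1/143.7 = 0.00696 s, so the 2% settling time is about 4τ = 0.0278 s.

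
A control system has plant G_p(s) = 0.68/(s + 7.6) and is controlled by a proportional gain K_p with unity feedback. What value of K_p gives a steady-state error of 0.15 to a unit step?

Steady-state error for a unit step on this type-0 loop is 1/(1 + K_p·G_p(0)).
G_p(0) = 0.08947. Require 1/(1 + K_p·0.08947) = 0.15, so 1 + 0.08947·K_p = 6.667.
K_p = (6.667 − 1)/0.08947 = 63.3.

K_p = 63.3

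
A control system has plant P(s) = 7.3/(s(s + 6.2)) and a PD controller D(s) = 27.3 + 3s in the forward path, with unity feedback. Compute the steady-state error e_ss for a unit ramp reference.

The loop has one pole at the origin (type 1). Velocity error constant K_v = lim_{s→0} s·D(s)P(s) = 27.3·7.3/6.2 = 32.14.
Steady-state error to a unit ramp: e_ss = 1/K_v = 0.0311.

0.0311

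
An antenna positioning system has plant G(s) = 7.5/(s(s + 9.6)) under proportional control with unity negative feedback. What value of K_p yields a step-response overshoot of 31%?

K_p = 25.2

From %OS = 100·exp(−πζ/√(1−ζ²)) = 31%, ζ = −ln(0.31)/√(π²+ln²(0.31)) = 0.3493.
Characteristic equation s² + 9.6s + 7.5K_p = 0 gives ζ = 9.6/(2√(7.5K_p)).
Setting ζ = 0.3493: √(7.5K_p) = 9.6/(2·0.3493) = 13.74, so K_p = 188.8/7.5 = 25.2.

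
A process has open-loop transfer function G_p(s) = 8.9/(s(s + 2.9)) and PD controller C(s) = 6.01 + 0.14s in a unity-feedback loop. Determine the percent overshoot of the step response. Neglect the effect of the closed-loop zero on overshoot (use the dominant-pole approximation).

Forward path: (6.01 + 0.14s)·8.9/(s(s+2.9)). The closed-loop characteristic equation is s² + (2.9 + 8.9·0.14)s + 8.9·6.01 = 0.
That is s² + 4.146s + 53.49 = 0, so ω_n = 7.314 rad/s and ζ = 4.146/(2·7.314) = 0.2834.
%OS = 100·exp(−πζ/√(1−ζ²)) = 39.5%.

39.5%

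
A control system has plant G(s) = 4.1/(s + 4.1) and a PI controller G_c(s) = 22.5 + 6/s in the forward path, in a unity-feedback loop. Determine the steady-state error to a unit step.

The open loop G_c(s)G(s) has a pole at the origin (type 1), so the static position error constant is infinite and e_ss = 1/(1+∞) = 0.

0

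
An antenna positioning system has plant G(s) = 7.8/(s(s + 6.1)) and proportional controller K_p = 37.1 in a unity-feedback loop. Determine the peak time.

T_p = 0.188 s

The closed-loop denominator s² + 6.1s + 289.4 gives ω_n = √289.4 = 17.01 and ζ = 6.1/(2ω_n) = 0.1793.
Damped frequency ω_d = ω_n√(1−ζ²) = 16.74 rad/s, so peak time T_p = π/ω_d = 0.188 s.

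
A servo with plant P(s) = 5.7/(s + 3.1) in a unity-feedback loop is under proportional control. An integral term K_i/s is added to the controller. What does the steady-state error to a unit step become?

Adding integral action puts a pole at s = 0 in the forward path, raising the system type to 1; a type-1 loop has zero steady-state error to a step.

0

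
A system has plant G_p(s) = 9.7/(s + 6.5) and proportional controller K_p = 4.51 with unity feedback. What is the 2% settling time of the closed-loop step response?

T_s ≈ 0.0796 s

Closed-loop transfer function: T(s) = K_p·G_p(s)/(1 + K_p·G_p(s)) = 43.75/(s + 6.5 + 43.75) = 43.75/(s + 50.25).
Time constant τ = 1/50.25 = 0.0199 s, so the 2% settling time is about 4τ = 0.0796 s.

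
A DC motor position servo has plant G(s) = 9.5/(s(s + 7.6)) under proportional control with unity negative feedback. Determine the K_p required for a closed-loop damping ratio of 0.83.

K_p = 2.21

Closed-loop characteristic equation: s² + 7.6s + K_p·9.5 = 0.
So ω_n = √(9.5K_p) and 2ζω_n = 7.6, giving ζ = 7.6/(2√(9.5K_p)).
Setting ζ = 0.83: √(9.5K_p) = 7.6/(2·0.83) = 4.578, so K_p = 20.96/9.5 = 2.21.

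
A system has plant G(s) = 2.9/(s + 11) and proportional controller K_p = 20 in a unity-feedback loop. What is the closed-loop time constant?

τ = 0.0145 s

Closed-loop transfer function: T(s) = K_p·G(s)/(1 + K_p·G(s)) = 58/(s + 11 + 58) = 58/(s + 69).
Time constant τ = 1/69 = 0.0145 s.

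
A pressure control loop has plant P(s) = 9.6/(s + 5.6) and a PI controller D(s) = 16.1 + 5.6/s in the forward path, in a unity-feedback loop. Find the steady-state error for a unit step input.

0

The open loop D(s)P(s) has a pole at the origin (type 1), so the static position error constant is infinite and e_ss = 1/(1+∞) = 0.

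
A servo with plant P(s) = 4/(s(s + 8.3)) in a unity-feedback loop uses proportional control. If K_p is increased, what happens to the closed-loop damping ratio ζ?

decrease

ζ = 8.3/(2√(4K_p)); increasing K_p raises the denominator, so ζ falls.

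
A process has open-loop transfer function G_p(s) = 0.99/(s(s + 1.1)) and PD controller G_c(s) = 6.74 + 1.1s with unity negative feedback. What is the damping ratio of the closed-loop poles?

Forward path: (6.74 + 1.1s)·0.99/(s(s+1.1)). The closed-loop characteristic equation is s² + (1.1 + 0.99·1.1)s + 0.99·6.74 = 0.
That is s² + 2.189s + 6.673 = 0, so ω_n = 2.583 rad/s and ζ = 2.189/(2·2.583) = 0.4237.

ζ = 0.424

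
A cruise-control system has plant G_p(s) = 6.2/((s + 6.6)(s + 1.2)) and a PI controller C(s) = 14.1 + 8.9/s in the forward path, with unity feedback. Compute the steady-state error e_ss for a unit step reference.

The open loop C(s)G_p(s) has a pole at the origin (type 1), so the static position error constant is infinite and e_ss = 1/(1+∞) = 0.

0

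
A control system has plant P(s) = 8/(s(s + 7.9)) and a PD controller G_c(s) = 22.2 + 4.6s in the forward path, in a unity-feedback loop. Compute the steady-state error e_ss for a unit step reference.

0

The open loop G_c(s)P(s) has a pole at the origin (type 1), so the static position error constant is infinite and e_ss = 1/(1+∞) = 0.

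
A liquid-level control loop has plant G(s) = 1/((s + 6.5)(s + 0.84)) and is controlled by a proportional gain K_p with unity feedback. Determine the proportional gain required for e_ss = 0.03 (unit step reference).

K_p = 177

The loop is type 0, so e_ss(step) = 1/(1 + K_pos) with K_pos = K_p·G(0).
G(0) = 0.1832. Require 1/(1 + K_p·0.1832) = 0.03, so 1 + 0.1832·K_p = 33.33.
K_p = (33.33 − 1)/0.1832 = 177.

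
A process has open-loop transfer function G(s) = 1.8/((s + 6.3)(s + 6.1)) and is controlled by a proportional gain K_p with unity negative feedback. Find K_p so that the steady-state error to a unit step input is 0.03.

K_p = 690

The loop is type 0, so e_ss(step) = 1/(1 + K_pos) with K_pos = K_p·G(0).
G(0) = 0.04684. Require 1/(1 + K_p·0.04684) = 0.03, so 1 + 0.04684·K_p = 33.33.
K_p = (33.33 − 1)/0.04684 = 690.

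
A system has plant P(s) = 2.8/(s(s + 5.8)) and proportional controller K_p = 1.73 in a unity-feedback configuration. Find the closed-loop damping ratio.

The closed-loop denominator is s(s+5.8) + 1.73·2.8 = s² + 5.8s + 4.844.
Matching s² + 2ζω_n s + ω_n²: ω_n = √4.844 = 2.201 rad/s and 2ζω_n = 5.8, so ζ = 5.8/(2·2.201) = 1.32.

ζ = 1.32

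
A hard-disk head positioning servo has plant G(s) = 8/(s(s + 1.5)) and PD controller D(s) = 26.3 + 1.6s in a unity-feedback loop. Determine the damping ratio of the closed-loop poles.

Forward path: (26.3 + 1.6s)·8/(s(s+1.5)). The closed-loop characteristic equation is s² + (1.5 + 8·1.6)s + 8·26.3 = 0.
That is s² + 14.3s + 210.4 = 0, so ω_n = 14.51 rad/s and ζ = 14.3/(2·14.51) = 0.4929.

ζ = 0.493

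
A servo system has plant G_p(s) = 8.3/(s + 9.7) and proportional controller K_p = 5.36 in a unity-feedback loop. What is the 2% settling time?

Closed-loop transfer function: T(s) = K_p·G_p(s)/(1 + K_p·G_p(s)) = 44.49/(s + 9.7 + 44.49) = 44.49/(s + 54.19).
Time constant τ = 1/54.19 = 0.01845 s, so the 2% settling time is about 4τ = 0.0738 s.

T_s ≈ 0.0738 s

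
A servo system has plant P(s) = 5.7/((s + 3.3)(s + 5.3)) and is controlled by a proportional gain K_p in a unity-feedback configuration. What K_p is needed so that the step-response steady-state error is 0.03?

K_p = 99.2

For a type-0 loop with proportional control, e_ss = 1/(1 + K_p·P(0)).
P(0) = 0.3259. Require 1/(1 + K_p·0.3259) = 0.03, so 1 + 0.3259·K_p = 33.33.
K_p = (33.33 − 1)/0.3259 = 99.2.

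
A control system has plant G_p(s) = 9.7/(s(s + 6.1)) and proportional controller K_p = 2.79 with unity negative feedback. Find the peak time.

T_p = 0.745 s

From 1 + K_pG_p(s) = 0: s² + 6.1s + 27.06 = 0 ⇒ ω_n = 5.202, ζ = 0.5863.
Damped frequency ω_d = ω_n√(1−ζ²) = 4.214 rad/s, so peak time T_p = π/ω_d = 0.745 s.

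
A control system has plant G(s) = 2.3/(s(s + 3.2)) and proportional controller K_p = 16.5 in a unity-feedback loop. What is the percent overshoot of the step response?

43%

The closed-loop denominator s² + 3.2s + 37.95 gives ω_n = √37.95 = 6.16 and ζ = 3.2/(2ω_n) = 0.2597.
%OS = 100·exp(−πζ/√(1−ζ²)) = 100·exp(−π·0.2597/√0.9325) = 43%.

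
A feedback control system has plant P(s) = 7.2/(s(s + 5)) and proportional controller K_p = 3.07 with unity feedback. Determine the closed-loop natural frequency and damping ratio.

ω_n = 4.7 rad/s, ζ = 0.532

With unity feedback the closed-loop characteristic equation is s² + 5s + 3.07·7.2 = s² + 5s + 22.1 = 0.
Matching s² + 2ζω_n s + ω_n²: ω_n = √22.1 = 4.701 rad/s and 2ζω_n = 5, so ζ = 5/(2·4.701) = 0.532.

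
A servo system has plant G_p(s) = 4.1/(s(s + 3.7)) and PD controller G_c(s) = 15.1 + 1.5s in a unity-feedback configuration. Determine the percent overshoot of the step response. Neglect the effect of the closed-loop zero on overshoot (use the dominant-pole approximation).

8.03%

Forward path: (15.1 + 1.5s)·4.1/(s(s+3.7)). The closed-loop characteristic equation is s² + (3.7 + 4.1·1.5)s + 4.1·15.1 = 0.
That is s² + 9.85s + 61.91 = 0, so ω_n = 7.868 rad/s and ζ = 9.85/(2·7.868) = 0.6259.
%OS = 100·exp(−πζ/√(1−ζ²)) = 8.03%.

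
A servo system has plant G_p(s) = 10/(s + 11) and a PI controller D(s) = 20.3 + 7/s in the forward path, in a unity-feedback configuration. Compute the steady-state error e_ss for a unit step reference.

The open loop D(s)G_p(s) has a pole at the origin (type 1), so the static position error constant is infinite and e_ss = 1/(1+∞) = 0.

0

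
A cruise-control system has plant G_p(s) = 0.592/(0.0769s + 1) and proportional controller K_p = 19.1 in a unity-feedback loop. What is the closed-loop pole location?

Closed loop: T(s) = K_p·G_p/(1+K_p·G_p) = 11.31/(0.0769s + 1 + 11.31), with pole at s = −(1 + 11.31)/0.0769 = −160.

s = -160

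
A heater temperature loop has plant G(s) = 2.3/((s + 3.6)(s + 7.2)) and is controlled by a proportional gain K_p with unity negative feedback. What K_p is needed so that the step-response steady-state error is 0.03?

The loop is type 0, so e_ss(step) = 1/(1 + K_pos) with K_pos = K_p·G(0).
G(0) = 0.08873. Require 1/(1 + K_p·0.08873) = 0.03, so 1 + 0.08873·K_p = 33.33.
K_p = (33.33 − 1)/0.08873 = 364.

K_p = 364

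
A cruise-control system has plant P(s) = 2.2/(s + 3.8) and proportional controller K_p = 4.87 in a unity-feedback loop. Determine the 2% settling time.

T_s ≈ 0.276 s

Closed-loop transfer function: T(s) = K_p·P(s)/(1 + K_p·P(s)) = 10.71/(s + 3.8 + 10.71) = 10.71/(s + 14.51).
Time constant τ = 1/14.51 = 0.0689 s, so the 2% settling time is about 4τ = 0.276 s.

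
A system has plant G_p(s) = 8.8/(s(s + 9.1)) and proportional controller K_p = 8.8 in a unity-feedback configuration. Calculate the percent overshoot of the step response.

15%

The closed-loop denominator s² + 9.1s + 77.44 gives ω_n = √77.44 = 8.8 and ζ = 9.1/(2ω_n) = 0.517.
%OS = 100·exp(−πζ/√(1−ζ²)) = 100·exp(−π·0.517/√0.7327) = 15%.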